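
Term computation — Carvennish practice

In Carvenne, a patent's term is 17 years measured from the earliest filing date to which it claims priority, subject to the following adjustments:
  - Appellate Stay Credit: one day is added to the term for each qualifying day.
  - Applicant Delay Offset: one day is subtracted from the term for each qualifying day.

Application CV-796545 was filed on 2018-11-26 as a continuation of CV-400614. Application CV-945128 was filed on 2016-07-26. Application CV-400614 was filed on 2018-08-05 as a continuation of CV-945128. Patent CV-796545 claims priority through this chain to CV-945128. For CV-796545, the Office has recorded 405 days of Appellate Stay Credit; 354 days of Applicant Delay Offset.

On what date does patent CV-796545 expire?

Earliest priority filing: 26 July 2016.
Base term: 26 July 2016 + 17 years → 26 July 2033.
Appellate Stay Credit: +405 days → 4 September 2034.
Applicant Delay Offset: −354 days → 15 September 2033.

September 15, 2033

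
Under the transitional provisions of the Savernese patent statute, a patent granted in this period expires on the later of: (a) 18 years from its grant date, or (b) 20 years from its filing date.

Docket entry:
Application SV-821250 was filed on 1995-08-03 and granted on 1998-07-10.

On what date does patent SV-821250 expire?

2016-07-10

(a) grant + 18 years → 10 July 2016.
(b) filing + 20 years → 3 August 2015.
Later of the two: 10 July 2016.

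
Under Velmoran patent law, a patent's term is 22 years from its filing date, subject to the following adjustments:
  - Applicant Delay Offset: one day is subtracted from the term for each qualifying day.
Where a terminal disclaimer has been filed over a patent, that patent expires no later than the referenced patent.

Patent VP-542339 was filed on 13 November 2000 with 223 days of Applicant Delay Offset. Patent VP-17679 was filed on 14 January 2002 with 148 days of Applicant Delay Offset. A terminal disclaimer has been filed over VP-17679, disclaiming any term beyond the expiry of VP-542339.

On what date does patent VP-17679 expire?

2022-04-04

Natural term of VP-17679:
  Base: filing + 22 years → 14 January 2024.
  Applicant Delay Offset: −148 days → 19 August 2023.
Expiry of referenced patent VP-542339:
  Base: filing + 22 years → 13 November 2022.
  Applicant Delay Offset: −223 days → 4 April 2022.
Terminal disclaimer: VP-17679 expires on the earlier of 19 August 2023 and 4 April 2022.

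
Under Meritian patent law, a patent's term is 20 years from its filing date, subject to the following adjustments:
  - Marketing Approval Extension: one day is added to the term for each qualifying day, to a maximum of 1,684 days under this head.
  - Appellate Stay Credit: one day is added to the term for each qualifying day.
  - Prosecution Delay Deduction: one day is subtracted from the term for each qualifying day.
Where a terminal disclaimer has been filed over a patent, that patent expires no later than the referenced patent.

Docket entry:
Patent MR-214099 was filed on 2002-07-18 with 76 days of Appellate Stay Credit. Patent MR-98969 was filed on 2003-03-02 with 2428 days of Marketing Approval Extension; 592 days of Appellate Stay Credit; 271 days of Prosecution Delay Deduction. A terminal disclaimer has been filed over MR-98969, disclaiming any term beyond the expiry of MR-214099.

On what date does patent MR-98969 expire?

October 2, 2022

Natural term of MR-98969:
  Base: filing + 20 years → 2 March 2023.
  Marketing Approval Extension: 2428 days claimed exceeds the 1684-day cap, so +1684 days → 11 October 2027.
  Appellate Stay Credit: +592 days → 25 May 2029.
  Prosecution Delay Deduction: −271 days → 27 August 2028.
Expiry of referenced patent MR-214099:
  Base: filing + 20 years → 18 July 2022.
  Appellate Stay Credit: +76 days → 2 October 2022.
Terminal disclaimer: MR-98969 expires on the earlier of 27 August 2028 and 2 October 2022.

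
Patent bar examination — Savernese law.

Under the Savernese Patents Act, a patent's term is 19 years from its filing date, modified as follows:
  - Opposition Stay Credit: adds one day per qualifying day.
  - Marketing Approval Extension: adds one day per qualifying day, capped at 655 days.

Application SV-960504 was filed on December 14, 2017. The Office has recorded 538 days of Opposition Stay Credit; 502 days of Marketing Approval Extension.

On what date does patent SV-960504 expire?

Base term: filing date + 19 years → 14 December 2036.
Opposition Stay Credit: +538 days → 5 June 2038.
Marketing Approval Extension: 502 days (within the 655-day cap) → +502 days → 20 October 2039.

2039-10-20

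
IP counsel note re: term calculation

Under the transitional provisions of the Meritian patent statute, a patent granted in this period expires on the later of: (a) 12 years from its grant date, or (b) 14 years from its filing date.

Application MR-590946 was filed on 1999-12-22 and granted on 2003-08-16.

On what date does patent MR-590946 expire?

August 16, 2015

(a) grant + 12 years → 16 August 2015.
(b) filing + 14 years → 22 December 2013.
Later of the two: 16 August 2015.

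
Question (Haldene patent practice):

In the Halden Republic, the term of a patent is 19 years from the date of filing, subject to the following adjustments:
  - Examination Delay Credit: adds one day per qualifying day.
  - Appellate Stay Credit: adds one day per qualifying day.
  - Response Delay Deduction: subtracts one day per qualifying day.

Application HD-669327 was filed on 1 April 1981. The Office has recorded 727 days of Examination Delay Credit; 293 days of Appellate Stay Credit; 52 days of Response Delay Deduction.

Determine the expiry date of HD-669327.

November 25, 2002

Base term: filing date + 19 years → 1 April 2000.
Examination Delay Credit: +727 days → 29 March 2002.
Appellate Stay Credit: +293 days → 16 January 2003.
Response Delay Deduction: −52 days → 25 November 2002.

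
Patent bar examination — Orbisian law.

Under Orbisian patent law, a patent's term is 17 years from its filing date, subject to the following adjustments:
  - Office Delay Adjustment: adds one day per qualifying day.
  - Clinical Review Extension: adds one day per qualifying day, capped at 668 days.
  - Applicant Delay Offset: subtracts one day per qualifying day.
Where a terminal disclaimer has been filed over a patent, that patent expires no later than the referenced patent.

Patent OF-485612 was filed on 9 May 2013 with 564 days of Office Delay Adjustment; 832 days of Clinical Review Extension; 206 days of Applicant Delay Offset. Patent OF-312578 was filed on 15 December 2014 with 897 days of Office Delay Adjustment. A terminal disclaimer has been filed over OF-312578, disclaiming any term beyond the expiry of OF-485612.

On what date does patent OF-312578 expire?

February 28, 2033

Natural term of OF-312578:
  Base: filing + 17 years → 15 December 2031.
  Office Delay Adjustment: +897 days → 30 May 2034.
Expiry of referenced patent OF-485612:
  Base: filing + 17 years → 9 May 2030.
  Office Delay Adjustment: +564 days → 24 November 2031.
  Clinical Review Extension: 832 days claimed exceeds the 668-day cap, so +668 days → 22 September 2033.
  Applicant Delay Offset: −206 days → 28 February 2033.
Terminal disclaimer: OF-312578 expires on the earlier of 30 May 2034 and 28 February 2033.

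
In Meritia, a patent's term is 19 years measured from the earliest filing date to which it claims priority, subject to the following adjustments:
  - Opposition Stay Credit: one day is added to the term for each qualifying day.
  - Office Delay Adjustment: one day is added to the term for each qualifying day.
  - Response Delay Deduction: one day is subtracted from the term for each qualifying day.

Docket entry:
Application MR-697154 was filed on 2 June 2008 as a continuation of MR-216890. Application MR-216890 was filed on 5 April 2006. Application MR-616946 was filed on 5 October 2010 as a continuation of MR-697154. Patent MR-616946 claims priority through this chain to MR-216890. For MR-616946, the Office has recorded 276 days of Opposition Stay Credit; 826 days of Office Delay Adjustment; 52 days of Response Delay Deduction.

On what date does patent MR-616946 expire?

2028-02-19

Earliest priority filing: 5 April 2006.
Base term: 5 April 2006 + 19 years → 5 April 2025.
Opposition Stay Credit: +276 days → 6 January 2026.
Office Delay Adjustment: +826 days → 11 April 2028.
Response Delay Deduction: −52 days → 19 February 2028.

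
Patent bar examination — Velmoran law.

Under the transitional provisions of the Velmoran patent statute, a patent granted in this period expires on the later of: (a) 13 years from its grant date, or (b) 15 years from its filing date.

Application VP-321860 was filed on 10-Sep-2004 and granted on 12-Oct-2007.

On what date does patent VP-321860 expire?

(a) grant + 13 years → 12 October 2020.
(b) filing + 15 years → 10 September 2019.
Later of the two: 12 October 2020.

2020-10-12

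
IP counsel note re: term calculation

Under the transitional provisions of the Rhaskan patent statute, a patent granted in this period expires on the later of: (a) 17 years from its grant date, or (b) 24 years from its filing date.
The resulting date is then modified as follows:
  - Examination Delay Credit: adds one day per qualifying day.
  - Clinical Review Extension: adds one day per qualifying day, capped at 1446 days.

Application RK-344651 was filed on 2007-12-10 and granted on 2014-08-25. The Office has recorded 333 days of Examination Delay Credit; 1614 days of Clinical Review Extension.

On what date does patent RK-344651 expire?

October 23, 2036

(a) grant + 17 years → 25 August 2031.
(b) filing + 24 years → 10 December 2031.
Later of the two: 10 December 2031.
Examination Delay Credit: +333 days → 7 November 2032.
Clinical Review Extension: 1614 days claimed exceeds the 1446-day cap, so +1446 days → 23 October 2036.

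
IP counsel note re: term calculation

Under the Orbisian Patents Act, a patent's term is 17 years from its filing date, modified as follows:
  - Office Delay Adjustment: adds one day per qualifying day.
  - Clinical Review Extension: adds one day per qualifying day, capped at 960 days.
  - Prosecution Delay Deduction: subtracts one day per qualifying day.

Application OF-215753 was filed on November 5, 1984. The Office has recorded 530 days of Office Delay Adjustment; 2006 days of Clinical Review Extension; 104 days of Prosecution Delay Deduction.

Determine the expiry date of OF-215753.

2005-08-22

Base term: filing date + 17 years → 5 November 2001.
Office Delay Adjustment: +530 days → 19 April 2003.
Clinical Review Extension: 2006 days claimed exceeds the 960-day cap, so +960 days → 4 December 2005.
Prosecution Delay Deduction: −104 days → 22 August 2005.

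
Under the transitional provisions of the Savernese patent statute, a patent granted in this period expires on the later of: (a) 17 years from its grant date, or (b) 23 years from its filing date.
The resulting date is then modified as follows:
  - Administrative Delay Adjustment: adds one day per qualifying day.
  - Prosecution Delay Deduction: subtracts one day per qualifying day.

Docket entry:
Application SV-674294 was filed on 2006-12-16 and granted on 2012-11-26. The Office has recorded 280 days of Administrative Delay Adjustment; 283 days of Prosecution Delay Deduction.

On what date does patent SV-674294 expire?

(a) grant + 17 years → 26 November 2029.
(b) filing + 23 years → 16 December 2029.
Later of the two: 16 December 2029.
Administrative Delay Adjustment: +280 days → 22 September 2030.
Prosecution Delay Deduction: −283 days → 13 December 2029.

2029-12-13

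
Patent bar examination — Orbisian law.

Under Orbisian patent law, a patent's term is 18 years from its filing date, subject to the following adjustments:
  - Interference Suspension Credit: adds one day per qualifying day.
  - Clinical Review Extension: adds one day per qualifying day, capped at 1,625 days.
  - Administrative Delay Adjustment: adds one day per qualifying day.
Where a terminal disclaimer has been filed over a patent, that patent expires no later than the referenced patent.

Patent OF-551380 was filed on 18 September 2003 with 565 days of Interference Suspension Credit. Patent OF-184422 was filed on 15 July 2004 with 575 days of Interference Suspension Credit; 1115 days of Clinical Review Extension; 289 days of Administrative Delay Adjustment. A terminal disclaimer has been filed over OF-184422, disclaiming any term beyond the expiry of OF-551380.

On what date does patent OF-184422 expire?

April 6, 2023

Natural term of OF-184422:
  Base: filing + 18 years → 15 July 2022.
  Interference Suspension Credit: +575 days → 10 February 2024.
  Clinical Review Extension: 1115 days (within the 1625-day cap) → +1115 days → 1 March 2027.
  Administrative Delay Adjustment: +289 days → 15 December 2027.
Expiry of referenced patent OF-551380:
  Base: filing + 18 years → 18 September 2021.
  Interference Suspension Credit: +565 days → 6 April 2023.
Terminal disclaimer: OF-184422 expires on the earlier of 15 December 2027 and 6 April 2023.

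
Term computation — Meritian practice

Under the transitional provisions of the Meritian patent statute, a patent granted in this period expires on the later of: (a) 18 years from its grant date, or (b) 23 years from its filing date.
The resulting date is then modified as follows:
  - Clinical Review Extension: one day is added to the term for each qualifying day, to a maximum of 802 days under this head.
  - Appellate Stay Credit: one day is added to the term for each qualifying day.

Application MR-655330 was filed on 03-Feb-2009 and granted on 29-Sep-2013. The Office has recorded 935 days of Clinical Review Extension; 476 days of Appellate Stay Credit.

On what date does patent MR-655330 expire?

(a) grant + 18 years → 29 September 2031.
(b) filing + 23 years → 3 February 2032.
Later of the two: 3 February 2032.
Clinical Review Extension: 935 days claimed exceeds the 802-day cap, so +802 days → 15 April 2034.
Appellate Stay Credit: +476 days → 4 August 2035.

August 4, 2035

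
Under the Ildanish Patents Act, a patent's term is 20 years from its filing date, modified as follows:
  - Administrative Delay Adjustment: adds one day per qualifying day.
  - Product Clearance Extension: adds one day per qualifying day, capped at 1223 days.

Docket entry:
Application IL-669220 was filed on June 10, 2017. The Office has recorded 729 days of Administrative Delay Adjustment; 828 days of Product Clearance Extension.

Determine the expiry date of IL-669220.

Base term: filing date + 20 years → 10 June 2037.
Administrative Delay Adjustment: +729 days → 9 June 2039.
Product Clearance Extension: 828 days (within the 1223-day cap) → +828 days → 14 September 2041.

2041-09-14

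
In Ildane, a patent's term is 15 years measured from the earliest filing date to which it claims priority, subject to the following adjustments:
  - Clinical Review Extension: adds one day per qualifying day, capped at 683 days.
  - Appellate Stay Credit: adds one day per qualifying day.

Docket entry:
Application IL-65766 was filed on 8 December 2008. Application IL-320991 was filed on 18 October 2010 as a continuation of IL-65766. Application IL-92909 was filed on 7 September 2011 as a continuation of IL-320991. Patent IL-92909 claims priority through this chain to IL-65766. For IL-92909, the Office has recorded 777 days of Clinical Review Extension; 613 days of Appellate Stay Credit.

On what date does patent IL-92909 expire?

2027-06-26

Earliest priority filing: 8 December 2008.
Base term: 8 December 2008 + 15 years → 8 December 2023.
Clinical Review Extension: 777 days claimed exceeds the 683-day cap, so +683 days → 21 October 2025.
Appellate Stay Credit: +613 days → 26 June 2027.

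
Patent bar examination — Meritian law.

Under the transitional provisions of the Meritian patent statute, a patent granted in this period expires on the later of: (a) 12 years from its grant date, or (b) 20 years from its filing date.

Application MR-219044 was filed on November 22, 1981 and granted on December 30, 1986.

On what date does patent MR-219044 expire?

2001-11-22

(a) grant + 12 years → 30 December 1998.
(b) filing + 20 years → 22 November 2001.
Later of the two: 22 November 2001.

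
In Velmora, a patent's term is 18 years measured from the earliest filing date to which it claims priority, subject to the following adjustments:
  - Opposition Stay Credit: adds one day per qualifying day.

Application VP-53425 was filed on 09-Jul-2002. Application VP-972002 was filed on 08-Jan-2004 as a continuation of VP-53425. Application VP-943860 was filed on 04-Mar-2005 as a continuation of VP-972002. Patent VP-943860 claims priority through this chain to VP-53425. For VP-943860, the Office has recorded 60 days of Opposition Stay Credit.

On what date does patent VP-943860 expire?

Earliest priority filing: 9 July 2002.
Base term: 9 July 2002 + 18 years → 9 July 2020.
Opposition Stay Credit: +60 days → 7 September 2020.

September 7, 2020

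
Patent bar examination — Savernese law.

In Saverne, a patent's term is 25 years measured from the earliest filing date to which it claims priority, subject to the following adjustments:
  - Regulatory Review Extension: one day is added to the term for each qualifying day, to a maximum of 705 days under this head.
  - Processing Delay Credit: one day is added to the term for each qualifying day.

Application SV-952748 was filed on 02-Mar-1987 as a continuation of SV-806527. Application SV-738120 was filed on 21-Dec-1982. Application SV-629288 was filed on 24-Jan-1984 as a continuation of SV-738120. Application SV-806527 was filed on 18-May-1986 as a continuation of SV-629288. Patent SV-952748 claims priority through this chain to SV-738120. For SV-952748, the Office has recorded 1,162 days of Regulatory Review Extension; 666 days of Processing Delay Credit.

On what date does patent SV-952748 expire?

September 22, 2011

Earliest priority filing: 21 December 1982.
Base term: 21 December 1982 + 25 years → 21 December 2007.
Regulatory Review Extension: 1162 days claimed exceeds the 705-day cap, so +705 days → 25 November 2009.
Processing Delay Credit: +666 days → 22 September 2011.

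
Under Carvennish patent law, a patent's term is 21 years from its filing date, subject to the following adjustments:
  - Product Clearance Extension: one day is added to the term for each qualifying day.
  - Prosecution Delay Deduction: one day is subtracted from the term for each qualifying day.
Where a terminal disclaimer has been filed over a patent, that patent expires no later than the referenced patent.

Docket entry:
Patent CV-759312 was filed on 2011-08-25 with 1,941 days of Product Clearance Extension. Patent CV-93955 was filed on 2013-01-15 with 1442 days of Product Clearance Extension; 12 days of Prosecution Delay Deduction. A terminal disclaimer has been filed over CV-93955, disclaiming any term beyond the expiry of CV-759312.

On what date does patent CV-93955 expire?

Natural term of CV-93955:
  Base: filing + 21 years → 15 January 2034.
  Product Clearance Extension: +1442 days → 27 December 2037.
  Prosecution Delay Deduction: −12 days → 15 December 2037.
Expiry of referenced patent CV-759312:
  Base: filing + 21 years → 25 August 2032.
  Product Clearance Extension: +1941 days → 18 December 2037.
Terminal disclaimer: CV-93955 expires on the earlier of 15 December 2037 and 18 December 2037.

2037-12-15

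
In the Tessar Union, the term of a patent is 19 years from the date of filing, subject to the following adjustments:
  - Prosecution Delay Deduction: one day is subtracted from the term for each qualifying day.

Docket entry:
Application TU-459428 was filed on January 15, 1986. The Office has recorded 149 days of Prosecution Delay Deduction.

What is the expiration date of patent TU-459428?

August 19, 2004

Base term: filing date + 19 years → 15 January 2005.
Prosecution Delay Deduction: −149 days → 19 August 2004.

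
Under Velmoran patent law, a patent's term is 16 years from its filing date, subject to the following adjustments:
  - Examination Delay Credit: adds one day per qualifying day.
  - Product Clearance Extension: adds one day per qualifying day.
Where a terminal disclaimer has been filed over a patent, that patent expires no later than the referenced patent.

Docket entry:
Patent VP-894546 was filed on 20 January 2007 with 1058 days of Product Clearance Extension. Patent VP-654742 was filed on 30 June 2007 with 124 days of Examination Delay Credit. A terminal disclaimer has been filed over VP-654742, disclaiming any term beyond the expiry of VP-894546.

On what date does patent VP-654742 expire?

Natural term of VP-654742:
  Base: filing + 16 years → 30 June 2023.
  Examination Delay Credit: +124 days → 1 November 2023.
Expiry of referenced patent VP-894546:
  Base: filing + 16 years → 20 January 2023.
  Product Clearance Extension: +1058 days → 13 December 2025.
Terminal disclaimer: VP-654742 expires on the earlier of 1 November 2023 and 13 December 2025.

2023-11-01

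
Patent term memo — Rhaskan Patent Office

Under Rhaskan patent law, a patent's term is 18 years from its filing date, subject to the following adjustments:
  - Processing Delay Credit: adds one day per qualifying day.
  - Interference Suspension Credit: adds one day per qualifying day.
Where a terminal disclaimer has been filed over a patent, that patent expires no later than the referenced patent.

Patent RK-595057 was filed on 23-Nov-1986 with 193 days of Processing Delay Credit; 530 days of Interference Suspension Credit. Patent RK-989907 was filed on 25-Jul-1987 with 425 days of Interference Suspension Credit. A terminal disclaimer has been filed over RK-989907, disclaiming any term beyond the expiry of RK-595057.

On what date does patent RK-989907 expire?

September 23, 2006

Natural term of RK-989907:
  Base: filing + 18 years → 25 July 2005.
  Interference Suspension Credit: +425 days → 23 September 2006.
Expiry of referenced patent RK-595057:
  Base: filing + 18 years → 23 November 2004.
  Processing Delay Credit: +193 days → 4 June 2005.
  Interference Suspension Credit: +530 days → 16 November 2006.
Terminal disclaimer: RK-989907 expires on the earlier of 23 September 2006 and 16 November 2006.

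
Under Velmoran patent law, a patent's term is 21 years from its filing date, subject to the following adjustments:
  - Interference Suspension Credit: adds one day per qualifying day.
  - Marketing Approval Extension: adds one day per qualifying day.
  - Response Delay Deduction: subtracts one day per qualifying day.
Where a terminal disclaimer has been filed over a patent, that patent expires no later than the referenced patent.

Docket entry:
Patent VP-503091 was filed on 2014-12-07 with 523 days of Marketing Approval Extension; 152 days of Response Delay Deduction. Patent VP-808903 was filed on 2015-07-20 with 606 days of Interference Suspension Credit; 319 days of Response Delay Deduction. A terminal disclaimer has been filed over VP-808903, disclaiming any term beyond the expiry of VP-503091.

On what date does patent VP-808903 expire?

2036-12-12

Natural term of VP-808903:
  Base: filing + 21 years → 20 July 2036.
  Interference Suspension Credit: +606 days → 18 March 2038.
  Response Delay Deduction: −319 days → 3 May 2037.
Expiry of referenced patent VP-503091:
  Base: filing + 21 years → 7 December 2035.
  Marketing Approval Extension: +523 days → 13 May 2037.
  Response Delay Deduction: −152 days → 12 December 2036.
Terminal disclaimer: VP-808903 expires on the earlier of 3 May 2037 and 12 December 2036.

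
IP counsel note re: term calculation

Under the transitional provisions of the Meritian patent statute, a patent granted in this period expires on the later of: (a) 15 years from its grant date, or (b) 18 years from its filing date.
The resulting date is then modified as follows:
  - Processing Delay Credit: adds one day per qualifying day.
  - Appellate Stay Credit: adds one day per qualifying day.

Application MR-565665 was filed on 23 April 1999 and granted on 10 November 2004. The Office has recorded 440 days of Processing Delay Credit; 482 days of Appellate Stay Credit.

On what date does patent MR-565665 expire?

2022-05-20

(a) grant + 15 years → 10 November 2019.
(b) filing + 18 years → 23 April 2017.
Later of the two: 10 November 2019.
Processing Delay Credit: +440 days → 23 January 2021.
Appellate Stay Credit: +482 days → 20 May 2022.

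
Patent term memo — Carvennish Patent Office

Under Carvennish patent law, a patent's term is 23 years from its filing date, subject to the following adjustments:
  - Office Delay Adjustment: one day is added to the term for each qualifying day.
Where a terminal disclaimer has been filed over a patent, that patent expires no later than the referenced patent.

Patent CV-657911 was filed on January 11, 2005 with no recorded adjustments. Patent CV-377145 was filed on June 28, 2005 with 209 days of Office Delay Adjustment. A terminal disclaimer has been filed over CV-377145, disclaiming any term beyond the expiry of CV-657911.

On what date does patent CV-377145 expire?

Natural term of CV-377145:
  Base: filing + 23 years → 28 June 2028.
  Office Delay Adjustment: +209 days → 23 January 2029.
Expiry of referenced patent CV-657911:
  Base: filing + 23 years → 11 January 2028.
Terminal disclaimer: CV-377145 expires on the earlier of 23 January 2029 and 11 January 2028.

January 11, 2028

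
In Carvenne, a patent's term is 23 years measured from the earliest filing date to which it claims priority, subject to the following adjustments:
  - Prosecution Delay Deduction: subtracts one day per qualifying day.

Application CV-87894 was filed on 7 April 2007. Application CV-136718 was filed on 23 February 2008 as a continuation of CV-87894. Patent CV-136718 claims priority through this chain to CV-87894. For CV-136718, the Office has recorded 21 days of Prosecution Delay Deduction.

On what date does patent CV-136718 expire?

March 17, 2030

Earliest priority filing: 7 April 2007.
Base term: 7 April 2007 + 23 years → 7 April 2030.
Prosecution Delay Deduction: −21 days → 17 March 2030.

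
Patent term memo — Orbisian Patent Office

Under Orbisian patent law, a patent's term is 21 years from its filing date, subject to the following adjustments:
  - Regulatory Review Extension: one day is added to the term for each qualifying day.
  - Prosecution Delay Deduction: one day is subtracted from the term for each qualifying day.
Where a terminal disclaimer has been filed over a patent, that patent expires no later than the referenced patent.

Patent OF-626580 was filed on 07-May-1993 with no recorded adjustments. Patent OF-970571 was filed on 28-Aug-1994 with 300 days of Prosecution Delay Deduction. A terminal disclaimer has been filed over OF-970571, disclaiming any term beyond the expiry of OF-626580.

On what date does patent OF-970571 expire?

2014-05-07

Natural term of OF-970571:
  Base: filing + 21 years → 28 August 2015.
  Prosecution Delay Deduction: −300 days → 1 November 2014.
Expiry of referenced patent OF-626580:
  Base: filing + 21 years → 7 May 2014.
Terminal disclaimer: OF-970571 expires on the earlier of 1 November 2014 and 7 May 2014.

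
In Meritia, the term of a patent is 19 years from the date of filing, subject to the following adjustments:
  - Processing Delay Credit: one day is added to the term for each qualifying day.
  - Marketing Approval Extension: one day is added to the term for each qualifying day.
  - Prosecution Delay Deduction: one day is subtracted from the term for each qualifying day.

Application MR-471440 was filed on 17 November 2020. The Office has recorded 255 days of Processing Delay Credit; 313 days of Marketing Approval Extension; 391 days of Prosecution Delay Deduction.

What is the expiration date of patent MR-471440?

2040-05-12

Base term: filing date + 19 years → 17 November 2039.
Processing Delay Credit: +255 days → 29 July 2040.
Marketing Approval Extension: +313 days → 7 June 2041.
Prosecution Delay Deduction: −391 days → 12 May 2040.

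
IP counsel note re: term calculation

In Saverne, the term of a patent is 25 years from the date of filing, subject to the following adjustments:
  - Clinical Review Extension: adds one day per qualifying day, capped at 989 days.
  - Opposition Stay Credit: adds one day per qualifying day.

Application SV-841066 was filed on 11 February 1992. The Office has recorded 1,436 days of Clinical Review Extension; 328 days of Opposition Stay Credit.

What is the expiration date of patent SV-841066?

2020-09-20

Base term: filing date + 25 years → 11 February 2017.
Clinical Review Extension: 1436 days claimed exceeds the 989-day cap, so +989 days → 28 October 2019.
Opposition Stay Credit: +328 days → 20 September 2020.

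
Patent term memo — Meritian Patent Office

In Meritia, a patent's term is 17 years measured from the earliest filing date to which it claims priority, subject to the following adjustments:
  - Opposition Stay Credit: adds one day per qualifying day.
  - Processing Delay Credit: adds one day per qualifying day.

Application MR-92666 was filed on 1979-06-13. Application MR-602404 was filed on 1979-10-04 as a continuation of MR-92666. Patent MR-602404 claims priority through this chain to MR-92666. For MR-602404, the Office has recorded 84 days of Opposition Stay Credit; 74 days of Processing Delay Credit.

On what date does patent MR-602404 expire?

Earliest priority filing: 13 June 1979.
Base term: 13 June 1979 + 17 years → 13 June 1996.
Opposition Stay Credit: +84 days → 5 September 1996.
Processing Delay Credit: +74 days → 18 November 1996.

November 18, 1996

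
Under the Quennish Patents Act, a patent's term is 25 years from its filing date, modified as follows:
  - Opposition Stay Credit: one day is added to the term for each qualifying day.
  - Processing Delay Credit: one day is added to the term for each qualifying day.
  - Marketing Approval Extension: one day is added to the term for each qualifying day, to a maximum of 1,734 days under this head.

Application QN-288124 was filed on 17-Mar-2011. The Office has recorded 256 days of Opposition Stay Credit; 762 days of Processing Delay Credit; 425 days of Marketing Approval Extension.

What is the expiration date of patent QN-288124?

Base term: filing date + 25 years → 17 March 2036.
Opposition Stay Credit: +256 days → 28 November 2036.
Processing Delay Credit: +762 days → 30 December 2038.
Marketing Approval Extension: 425 days (within the 1734-day cap) → +425 days → 28 February 2040.

February 28, 2040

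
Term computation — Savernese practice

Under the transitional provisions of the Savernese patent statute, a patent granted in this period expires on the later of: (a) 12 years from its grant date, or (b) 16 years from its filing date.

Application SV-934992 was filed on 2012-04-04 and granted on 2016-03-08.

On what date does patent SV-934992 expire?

(a) grant + 12 years → 8 March 2028.
(b) filing + 16 years → 4 April 2028.
Later of the two: 4 April 2028.

April 4, 2028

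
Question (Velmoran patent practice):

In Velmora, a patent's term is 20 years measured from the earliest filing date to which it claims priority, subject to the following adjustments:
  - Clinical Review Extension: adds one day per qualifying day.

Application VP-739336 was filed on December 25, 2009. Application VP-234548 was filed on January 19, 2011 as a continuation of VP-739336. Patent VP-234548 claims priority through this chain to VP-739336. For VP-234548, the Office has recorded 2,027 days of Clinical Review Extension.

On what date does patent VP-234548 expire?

July 14, 2035

Earliest priority filing: 25 December 2009.
Base term: 25 December 2009 + 20 years → 25 December 2029.
Clinical Review Extension: +2027 days → 14 July 2035.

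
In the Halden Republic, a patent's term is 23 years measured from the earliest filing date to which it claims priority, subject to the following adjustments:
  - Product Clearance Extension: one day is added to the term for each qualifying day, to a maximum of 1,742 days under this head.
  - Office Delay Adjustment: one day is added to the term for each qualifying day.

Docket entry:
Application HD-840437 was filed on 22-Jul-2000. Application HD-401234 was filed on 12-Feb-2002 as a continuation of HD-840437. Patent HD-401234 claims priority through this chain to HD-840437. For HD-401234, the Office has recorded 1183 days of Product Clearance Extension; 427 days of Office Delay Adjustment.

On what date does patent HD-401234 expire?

Earliest priority filing: 22 July 2000.
Base term: 22 July 2000 + 23 years → 22 July 2023.
Product Clearance Extension: 1183 days (within the 1742-day cap) → +1183 days → 17 October 2026.
Office Delay Adjustment: +427 days → 18 December 2027.

December 18, 2027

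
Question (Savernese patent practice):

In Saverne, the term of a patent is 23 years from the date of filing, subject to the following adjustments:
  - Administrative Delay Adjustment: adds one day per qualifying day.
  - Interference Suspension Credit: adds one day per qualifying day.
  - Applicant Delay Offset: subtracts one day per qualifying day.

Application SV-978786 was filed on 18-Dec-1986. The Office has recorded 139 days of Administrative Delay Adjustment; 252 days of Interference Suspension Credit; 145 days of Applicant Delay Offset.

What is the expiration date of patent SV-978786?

Base term: filing date + 23 years → 18 December 2009.
Administrative Delay Adjustment: +139 days → 6 May 2010.
Interference Suspension Credit: +252 days → 13 January 2011.
Applicant Delay Offset: −145 days → 21 August 2010.

2010-08-21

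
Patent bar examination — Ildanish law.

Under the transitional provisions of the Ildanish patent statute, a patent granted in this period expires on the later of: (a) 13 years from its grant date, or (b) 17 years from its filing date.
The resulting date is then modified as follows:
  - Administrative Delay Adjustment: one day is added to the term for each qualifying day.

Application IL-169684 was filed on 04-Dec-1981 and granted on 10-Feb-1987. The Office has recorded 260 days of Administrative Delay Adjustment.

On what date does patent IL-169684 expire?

(a) grant + 13 years → 10 February 2000.
(b) filing + 17 years → 4 December 1998.
Later of the two: 10 February 2000.
Administrative Delay Adjustment: +260 days → 27 October 2000.

2000-10-27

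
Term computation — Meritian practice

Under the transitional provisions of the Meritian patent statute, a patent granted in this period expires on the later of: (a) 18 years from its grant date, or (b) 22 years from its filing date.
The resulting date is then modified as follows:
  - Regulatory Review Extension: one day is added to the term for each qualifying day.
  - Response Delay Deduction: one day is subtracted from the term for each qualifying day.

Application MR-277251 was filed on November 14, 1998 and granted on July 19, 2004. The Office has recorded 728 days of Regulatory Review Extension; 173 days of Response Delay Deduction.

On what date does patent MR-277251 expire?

2024-01-25

(a) grant + 18 years → 19 July 2022.
(b) filing + 22 years → 14 November 2020.
Later of the two: 19 July 2022.
Regulatory Review Extension: +728 days → 16 July 2024.
Response Delay Deduction: −173 days → 25 January 2024.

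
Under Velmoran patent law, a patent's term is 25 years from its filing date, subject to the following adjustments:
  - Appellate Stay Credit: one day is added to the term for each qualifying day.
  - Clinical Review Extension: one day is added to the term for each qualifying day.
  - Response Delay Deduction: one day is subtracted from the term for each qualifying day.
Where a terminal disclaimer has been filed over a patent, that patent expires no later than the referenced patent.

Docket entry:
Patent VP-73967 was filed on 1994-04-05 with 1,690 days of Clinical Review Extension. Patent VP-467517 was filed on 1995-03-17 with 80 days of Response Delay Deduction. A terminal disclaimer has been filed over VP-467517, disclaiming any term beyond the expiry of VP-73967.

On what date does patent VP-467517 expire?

December 28, 2019

Natural term of VP-467517:
  Base: filing + 25 years → 17 March 2020.
  Response Delay Deduction: −80 days → 28 December 2019.
Expiry of referenced patent VP-73967:
  Base: filing + 25 years → 5 April 2019.
  Clinical Review Extension: +1690 days → 20 November 2023.
Terminal disclaimer: VP-467517 expires on the earlier of 28 December 2019 and 20 November 2023.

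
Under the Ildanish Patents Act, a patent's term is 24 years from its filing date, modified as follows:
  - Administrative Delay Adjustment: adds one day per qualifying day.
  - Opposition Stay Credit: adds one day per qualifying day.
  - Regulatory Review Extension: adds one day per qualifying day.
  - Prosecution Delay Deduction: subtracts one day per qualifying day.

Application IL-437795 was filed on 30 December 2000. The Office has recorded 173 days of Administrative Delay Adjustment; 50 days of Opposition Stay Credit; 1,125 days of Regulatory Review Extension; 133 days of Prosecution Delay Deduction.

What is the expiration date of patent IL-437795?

2028-04-28

Base term: filing date + 24 years → 30 December 2024.
Administrative Delay Adjustment: +173 days → 21 June 2025.
Opposition Stay Credit: +50 days → 10 August 2025.
Regulatory Review Extension: +1125 days → 8 September 2028.
Prosecution Delay Deduction: −133 days → 28 April 2028.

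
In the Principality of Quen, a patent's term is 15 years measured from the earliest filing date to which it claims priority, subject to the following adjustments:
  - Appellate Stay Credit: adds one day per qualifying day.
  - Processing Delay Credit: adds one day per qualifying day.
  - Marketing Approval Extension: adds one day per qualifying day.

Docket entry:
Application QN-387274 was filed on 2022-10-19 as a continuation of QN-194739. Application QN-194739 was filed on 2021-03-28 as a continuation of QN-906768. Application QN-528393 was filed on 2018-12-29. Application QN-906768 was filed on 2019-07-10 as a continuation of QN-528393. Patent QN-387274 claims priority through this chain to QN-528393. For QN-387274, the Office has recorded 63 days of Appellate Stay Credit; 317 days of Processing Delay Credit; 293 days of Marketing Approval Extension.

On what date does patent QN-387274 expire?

2035-11-02

Earliest priority filing: 29 December 2018.
Base term: 29 December 2018 + 15 years → 29 December 2033.
Appellate Stay Credit: +63 days → 2 March 2034.
Processing Delay Credit: +317 days → 13 January 2035.
Marketing Approval Extension: +293 days → 2 November 2035.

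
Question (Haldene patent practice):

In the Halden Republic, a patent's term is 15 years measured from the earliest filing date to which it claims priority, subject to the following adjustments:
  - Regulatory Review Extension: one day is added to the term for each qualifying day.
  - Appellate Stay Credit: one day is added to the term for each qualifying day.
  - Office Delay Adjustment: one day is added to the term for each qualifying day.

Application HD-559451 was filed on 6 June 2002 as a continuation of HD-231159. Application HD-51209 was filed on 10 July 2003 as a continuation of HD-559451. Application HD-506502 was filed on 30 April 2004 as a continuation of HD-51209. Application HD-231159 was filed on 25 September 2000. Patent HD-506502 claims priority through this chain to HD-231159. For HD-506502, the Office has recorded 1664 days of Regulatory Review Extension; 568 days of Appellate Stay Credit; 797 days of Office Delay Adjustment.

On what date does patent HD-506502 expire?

Earliest priority filing: 25 September 2000.
Base term: 25 September 2000 + 15 years → 25 September 2015.
Regulatory Review Extension: +1664 days → 15 April 2020.
Appellate Stay Credit: +568 days → 4 November 2021.
Office Delay Adjustment: +797 days → 10 January 2024.

2024-01-10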